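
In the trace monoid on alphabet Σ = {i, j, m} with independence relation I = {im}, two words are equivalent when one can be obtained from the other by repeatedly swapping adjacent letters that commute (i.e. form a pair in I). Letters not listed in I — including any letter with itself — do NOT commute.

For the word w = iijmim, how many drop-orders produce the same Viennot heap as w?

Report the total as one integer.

#0=i has no predecessor
#1=i depends on [0:i]
#2=j depends on [1:i]
#3=m depends on [2:j]
#4=i depends on [2:j]
#5=m depends on [3:m]
sources: [0:i]
N(rest) = Σ N(rest − s) over sources s of rest; N(one piece) = 1:
  size 1 → [4]=1  [5]=1
  size 2 → [3,5]=1  [4,5]=2
  size 3 → [3,4,5]=3
  size 4 → [2,3,4,5]=3
  first=0(i) contributes 3

3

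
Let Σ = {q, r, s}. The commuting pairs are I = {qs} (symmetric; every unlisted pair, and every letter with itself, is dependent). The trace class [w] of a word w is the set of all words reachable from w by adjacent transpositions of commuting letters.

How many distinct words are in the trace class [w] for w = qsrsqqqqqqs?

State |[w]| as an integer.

56

drop 0:q onto floor
drop 1:s onto floor
drop 2:r onto {0:q, 1:s}
drop 3:s onto {2:r}
drop 4:q onto {2:r}
drop 5:q onto {4:q}
drop 6:q onto {5:q}
drop 7:q onto {6:q}
drop 8:q onto {7:q}
drop 9:q onto {8:q}
drop 10:s onto {3:s}
ground layer = {0:q, 1:s}
drop-orders for the pieces not yet dropped (sum over which currently-grounded one goes next):
  1 to go: {9} 1  {10} 1
  2 to go: {3,10} 1  {8,9} 1  {9,10} 2
  3 to go: {3,9,10} 3  {7,8,9} 1  {8,9,10} 3
  4 to go: {3,8,9,10} 6  {6,7,8,9} 1  {7,8,9,10} 4
  5 to go: {3,7,8,9,10} 10  {5,6,7,8,9} 1  {6,7,8,9,10} 5
  6 to go: {3,6,7,8,9,10} 15  {4,5,6,7,8,9} 1  {5,6,7,8,9,10} 6
  7 to go: {3,5,6,7,8,9,10} 21  {4,5,6,7,8,9,10} 7
  8 to go: {3,4,5,6,7,8,9,10} 28
  9 to go: {2,3,4,5,6,7,8,9,10} 28
  if 0:q drops first: 28 orders
  if 1:s drops first: 28 orders
heap linearizations: 56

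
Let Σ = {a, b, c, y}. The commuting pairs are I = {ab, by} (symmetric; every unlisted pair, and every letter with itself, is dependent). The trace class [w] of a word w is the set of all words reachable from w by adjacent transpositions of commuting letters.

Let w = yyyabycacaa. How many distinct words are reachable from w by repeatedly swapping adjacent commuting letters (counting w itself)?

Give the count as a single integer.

6

piece 0:y — minimal
piece 1:y rests on {0:y}
piece 2:y rests on {1:y}
piece 3:a rests on {2:y}
piece 4:b — minimal
piece 5:y rests on {3:a}
piece 6:c rests on {4:b, 5:y}
piece 7:a rests on {6:c}
piece 8:c rests on {7:a}
piece 9:a rests on {8:c}
piece 10:a rests on {9:a}
minimal pieces: {0:y, 4:b}
ways to finish when only these pieces remain (= sum over removing one remaining piece with nothing left below it):
  1 left: {10}→1
  2 left: {9,10}→1
  3 left: {8,9,10}→1
  4 left: {7,8,9,10}→1
  5 left: {6,7,8,9,10}→1
  6 left: {4,6,7,8,9,10}→1  {5,6,7,8,9,10}→1
  7 left: {3,5,6,7,8,9,10}→1  {4,5,6,7,8,9,10}→2
  8 left: {2,3,5,6,7,8,9,10}→1  {3,4,5,6,7,8,9,10}→3
  9 left: {1,2,3,5,6,7,8,9,10}→1  {2,3,4,5,6,7,8,9,10}→4
  placing 0:y first → 5 extensions
  placing 4:b first → 1 extensions
total linear extensions = 6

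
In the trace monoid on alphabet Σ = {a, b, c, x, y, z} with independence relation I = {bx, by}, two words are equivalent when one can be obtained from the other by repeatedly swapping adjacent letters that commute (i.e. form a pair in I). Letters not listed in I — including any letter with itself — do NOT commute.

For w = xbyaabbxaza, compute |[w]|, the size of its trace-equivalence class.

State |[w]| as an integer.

piece 0:x — minimal
piece 1:b — minimal
piece 2:y rests on {0:x}
piece 3:a rests on {1:b, 2:y}
piece 4:a rests on {3:a}
piece 5:b rests on {4:a}
piece 6:b rests on {5:b}
piece 7:x rests on {4:a}
piece 8:a rests on {6:b, 7:x}
piece 9:z rests on {8:a}
piece 10:a rests on {9:z}
minimal pieces: {0:x, 1:b}
ways to finish when only these pieces remain (= sum over removing one remaining piece with nothing left below it):
  1 left: {10}→1
  2 left: {9,10}→1
  3 left: {8,9,10}→1
  4 left: {6,8,9,10}→1  {7,8,9,10}→1
  5 left: {5,6,8,9,10}→1  {6,7,8,9,10}→2
  6 left: {5,6,7,8,9,10}→3
  7 left: {4,5,6,7,8,9,10}→3
  8 left: {3,4,5,6,7,8,9,10}→3
  9 left: {1,3,4,5,6,7,8,9,10}→3  {2,3,4,5,6,7,8,9,10}→3
  placing 0:x first → 6 extensions
  placing 1:b first → 3 extensions
total linear extensions = 9

9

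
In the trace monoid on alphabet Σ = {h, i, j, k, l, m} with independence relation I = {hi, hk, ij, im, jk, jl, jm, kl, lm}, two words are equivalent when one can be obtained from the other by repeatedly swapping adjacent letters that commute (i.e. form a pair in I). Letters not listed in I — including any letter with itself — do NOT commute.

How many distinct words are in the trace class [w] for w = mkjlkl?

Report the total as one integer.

60

drop 0:m onto floor
drop 1:k onto {0:m}
drop 2:j onto floor
drop 3:l onto floor
drop 4:k onto {1:k}
drop 5:l onto {3:l}
ground layer = {0:m, 2:j, 3:l}
drop-orders for the pieces not yet dropped (sum over which currently-grounded one goes next):
  1 to go: {2} 1  {4} 1  {5} 1
  2 to go: {1,4} 1  {2,4} 2  {2,5} 2  {3,5} 1  {4,5} 2
  3 to go: {0,1,4} 1  {1,2,4} 3  {1,4,5} 3  {2,3,5} 3  {2,4,5} 6  {3,4,5} 3
  4 to go: {0,1,2,4} 4  {0,1,4,5} 4  {1,2,4,5} 12  {1,3,4,5} 6  {2,3,4,5} 12
  if 0:m drops first: 30 orders
  if 2:j drops first: 10 orders
  if 3:l drops first: 20 orders
heap linearizations: 60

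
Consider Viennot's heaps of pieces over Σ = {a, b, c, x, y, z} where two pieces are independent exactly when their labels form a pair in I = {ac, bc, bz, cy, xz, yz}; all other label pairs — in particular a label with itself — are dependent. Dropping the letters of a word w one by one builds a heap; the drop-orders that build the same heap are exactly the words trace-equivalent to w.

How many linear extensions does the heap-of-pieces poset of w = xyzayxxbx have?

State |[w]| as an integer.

#0=x has no predecessor
#1=y depends on [0:x]
#2=z has no predecessor
#3=a depends on [1:y, 2:z]
#4=y depends on [3:a]
#5=x depends on [4:y]
#6=x depends on [5:x]
#7=b depends on [6:x]
#8=x depends on [7:b]
sources: [0:x, 2:z]
N(rest) = Σ N(rest − s) over sources s of rest; N(one piece) = 1:
  size 1 → [8]=1
  size 2 → [7,8]=1
  size 3 → [6,7,8]=1
  size 4 → [5,6,7,8]=1
  size 5 → [4,5,6,7,8]=1
  size 6 → [3,4,5,6,7,8]=1
  size 7 → [1,3,4,5,6,7,8]=1  [2,3,4,5,6,7,8]=1
  first=0(x) contributes 2
  first=2(z) contributes 1
|[w]| = 3

3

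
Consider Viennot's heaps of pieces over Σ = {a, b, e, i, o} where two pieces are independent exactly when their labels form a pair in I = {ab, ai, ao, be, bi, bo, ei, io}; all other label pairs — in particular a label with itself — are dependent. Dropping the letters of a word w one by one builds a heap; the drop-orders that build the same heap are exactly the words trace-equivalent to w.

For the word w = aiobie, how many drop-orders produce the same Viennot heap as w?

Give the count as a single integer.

0(a) covers ∅
1(i) covers ∅
2(o) covers ∅
3(b) covers ∅
4(i) covers 1:i
5(e) covers 0:a, 2:o
floor of heap: 0:a, 1:i, 2:o, 3:b
completions by unplaced set U, small U first (add the entries for U minus each lowest piece of U):
  |U|=1: {3}:1  {4}:1  {5}:1
  |U|=2: {0,5}:1  {1,4}:1  {2,5}:1  {3,4}:2  {3,5}:2  {4,5}:2
  |U|=3: {0,2,5}:2  {0,3,5}:3  {0,4,5}:3  {1,3,4}:3  {1,4,5}:3  {2,3,5}:3  {2,4,5}:3  {3,4,5}:6
  |U|=4: {0,1,4,5}:6  {0,2,3,5}:8  {0,2,4,5}:8  {0,3,4,5}:12  {1,2,4,5}:6  {1,3,4,5}:12  {2,3,4,5}:12
  start at 0(a): 30
  start at 1(i): 40
  start at 2(o): 30
  start at 3(b): 20
sum over floor = 120

120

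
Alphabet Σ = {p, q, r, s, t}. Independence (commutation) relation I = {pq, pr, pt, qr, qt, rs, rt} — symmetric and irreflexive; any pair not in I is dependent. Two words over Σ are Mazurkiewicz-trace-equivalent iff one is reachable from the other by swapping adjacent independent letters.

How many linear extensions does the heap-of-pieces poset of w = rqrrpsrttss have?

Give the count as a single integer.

660

piece 0:r — minimal
piece 1:q — minimal
piece 2:r rests on {0:r}
piece 3:r rests on {2:r}
piece 4:p — minimal
piece 5:s rests on {1:q, 4:p}
piece 6:r rests on {3:r}
piece 7:t rests on {5:s}
piece 8:t rests on {7:t}
piece 9:s rests on {8:t}
piece 10:s rests on {9:s}
minimal pieces: {0:r, 1:q, 4:p}
ways to finish when only these pieces remain (= sum over removing one remaining piece with nothing left below it):
  1 left: {6}→1  {10}→1
  2 left: {3,6}→1  {6,10}→2  {9,10}→1
  3 left: {2,3,6}→1  {3,6,10}→3  {6,9,10}→3  {8,9,10}→1
  4 left: {0,2,3,6}→1  {2,3,6,10}→4  {3,6,9,10}→6  {6,8,9,10}→4  {7,8,9,10}→1
  5 left: {0,2,3,6,10}→5  {2,3,6,9,10}→10  {3,6,8,9,10}→10  {5,7,8,9,10}→1  {6,7,8,9,10}→5
  6 left: {0,2,3,6,9,10}→15  {1,5,7,8,9,10}→1  {2,3,6,8,9,10}→20  {3,6,7,8,9,10}→15  {4,5,7,8,9,10}→1  {5,6,7,8,9,10}→6
  7 left: {0,2,3,6,8,9,10}→35  {1,4,5,7,8,9,10}→2  {1,5,6,7,8,9,10}→7  {2,3,6,7,8,9,10}→35  {3,5,6,7,8,9,10}→21  {4,5,6,7,8,9,10}→7
  8 left: {0,2,3,6,7,8,9,10}→70  {1,3,5,6,7,8,9,10}→28  {1,4,5,6,7,8,9,10}→16  {2,3,5,6,7,8,9,10}→56  {3,4,5,6,7,8,9,10}→28
  9 left: {0,2,3,5,6,7,8,9,10}→126  {1,2,3,5,6,7,8,9,10}→84  {1,3,4,5,6,7,8,9,10}→72  {2,3,4,5,6,7,8,9,10}→84
  placing 0:r first → 240 extensions
  placing 1:q first → 210 extensions
  placing 4:p first → 210 extensions
total linear extensions = 660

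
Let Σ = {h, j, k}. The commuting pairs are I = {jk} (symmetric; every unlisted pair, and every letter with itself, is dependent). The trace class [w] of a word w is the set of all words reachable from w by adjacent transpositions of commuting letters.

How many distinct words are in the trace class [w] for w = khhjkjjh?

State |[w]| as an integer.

4

#0=k has no predecessor
#1=h depends on [0:k]
#2=h depends on [1:h]
#3=j depends on [2:h]
#4=k depends on [2:h]
#5=j depends on [3:j]
#6=j depends on [5:j]
#7=h depends on [4:k, 6:j]
sources: [0:k]
N(rest) = Σ N(rest − s) over sources s of rest; N(one piece) = 1:
  size 1 → [7]=1
  size 2 → [4,7]=1  [6,7]=1
  size 3 → [4,6,7]=2  [5,6,7]=1
  size 4 → [3,5,6,7]=1  [4,5,6,7]=3
  size 5 → [3,4,5,6,7]=4
  size 6 → [2,3,4,5,6,7]=4
  first=0(k) contributes 4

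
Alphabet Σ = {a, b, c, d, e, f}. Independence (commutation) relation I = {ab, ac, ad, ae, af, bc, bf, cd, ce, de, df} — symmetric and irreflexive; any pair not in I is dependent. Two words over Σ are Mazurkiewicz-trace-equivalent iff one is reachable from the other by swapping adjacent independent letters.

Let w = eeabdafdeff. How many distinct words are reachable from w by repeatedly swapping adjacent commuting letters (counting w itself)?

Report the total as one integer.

drop 0:e onto floor
drop 1:e onto {0:e}
drop 2:a onto floor
drop 3:b onto {1:e}
drop 4:d onto {3:b}
drop 5:a onto {2:a}
drop 6:f onto {1:e}
drop 7:d onto {4:d}
drop 8:e onto {3:b, 6:f}
drop 9:f onto {8:e}
drop 10:f onto {9:f}
ground layer = {0:e, 2:a}
drop-orders for the pieces not yet dropped (sum over which currently-grounded one goes next):
  1 to go: {5} 1  {7} 1  {10} 1
  2 to go: {2,5} 1  {4,7} 1  {5,7} 2  {5,10} 2  {7,10} 2  {9,10} 1
  3 to go: {2,5,7} 3  {2,5,10} 3  {4,5,7} 3  {4,7,10} 3  {5,7,10} 6  {5,9,10} 3  {7,9,10} 3  {8,9,10} 1
  4 to go: {2,4,5,7} 6  {2,5,7,10} 12  {2,5,9,10} 6  {4,5,7,10} 12  {4,7,9,10} 6  {5,7,9,10} 12  {5,8,9,10} 4  {6,8,9,10} 1  {7,8,9,10} 4
  5 to go: {2,4,5,7,10} 30  {2,5,7,9,10} 30  {2,5,8,9,10} 10  {4,5,7,9,10} 30  {4,7,8,9,10} 10  {5,6,8,9,10} 5  {5,7,8,9,10} 20  {6,7,8,9,10} 5
  6 to go: {2,4,5,7,9,10} 90  {2,5,6,8,9,10} 15  {2,5,7,8,9,10} 60  {3,4,7,8,9,10} 10  {4,5,7,8,9,10} 60  {4,6,7,8,9,10} 15  {5,6,7,8,9,10} 30
  7 to go: {2,4,5,7,8,9,10} 210  {2,5,6,7,8,9,10} 105  {3,4,5,7,8,9,10} 70  {3,4,6,7,8,9,10} 25  {4,5,6,7,8,9,10} 105
  8 to go: {1,3,4,6,7,8,9,10} 25  {2,3,4,5,7,8,9,10} 280  {2,4,5,6,7,8,9,10} 420  {3,4,5,6,7,8,9,10} 200
  9 to go: {0,1,3,4,6,7,8,9,10} 25  {1,3,4,5,6,7,8,9,10} 225  {2,3,4,5,6,7,8,9,10} 900
  if 0:e drops first: 1125 orders
  if 2:a drops first: 250 orders
heap linearizations: 1375

1375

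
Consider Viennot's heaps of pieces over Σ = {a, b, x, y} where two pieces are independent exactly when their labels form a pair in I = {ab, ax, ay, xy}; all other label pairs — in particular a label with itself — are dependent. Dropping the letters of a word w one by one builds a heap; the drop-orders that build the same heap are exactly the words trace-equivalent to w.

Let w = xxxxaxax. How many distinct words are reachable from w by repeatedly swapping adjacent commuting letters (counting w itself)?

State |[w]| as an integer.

#0=x has no predecessor
#1=x depends on [0:x]
#2=x depends on [1:x]
#3=x depends on [2:x]
#4=a has no predecessor
#5=x depends on [3:x]
#6=a depends on [4:a]
#7=x depends on [5:x]
sources: [0:x, 4:a]
N(rest) = Σ N(rest − s) over sources s of rest; N(one piece) = 1:
  size 1 → [6]=1  [7]=1
  size 2 → [4,6]=1  [5,7]=1  [6,7]=2
  size 3 → [3,5,7]=1  [4,6,7]=3  [5,6,7]=3
  size 4 → [2,3,5,7]=1  [3,5,6,7]=4  [4,5,6,7]=6
  size 5 → [1,2,3,5,7]=1  [2,3,5,6,7]=5  [3,4,5,6,7]=10
  size 6 → [0,1,2,3,5,7]=1  [1,2,3,5,6,7]=6  [2,3,4,5,6,7]=15
  first=0(x) contributes 21
  first=4(a) contributes 7
|[w]| = 28

28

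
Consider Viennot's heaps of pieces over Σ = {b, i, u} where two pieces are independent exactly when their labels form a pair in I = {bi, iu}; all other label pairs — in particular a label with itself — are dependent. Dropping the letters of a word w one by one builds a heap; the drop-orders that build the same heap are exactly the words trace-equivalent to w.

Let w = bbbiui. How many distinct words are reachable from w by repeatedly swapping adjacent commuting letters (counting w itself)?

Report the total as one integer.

15

#0=b has no predecessor
#1=b depends on [0:b]
#2=b depends on [1:b]
#3=i has no predecessor
#4=u depends on [2:b]
#5=i depends on [3:i]
sources: [0:b, 3:i]
N(rest) = Σ N(rest − s) over sources s of rest; N(one piece) = 1:
  size 1 → [4]=1  [5]=1
  size 2 → [2,4]=1  [3,5]=1  [4,5]=2
  size 3 → [1,2,4]=1  [2,4,5]=3  [3,4,5]=3
  size 4 → [0,1,2,4]=1  [1,2,4,5]=4  [2,3,4,5]=6
  first=0(b) contributes 10
  first=3(i) contributes 5
|[w]| = 15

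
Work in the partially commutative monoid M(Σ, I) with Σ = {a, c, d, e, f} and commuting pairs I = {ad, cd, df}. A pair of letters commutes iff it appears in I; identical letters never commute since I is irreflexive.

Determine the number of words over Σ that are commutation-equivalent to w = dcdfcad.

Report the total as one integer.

35

piece 0:d — minimal
piece 1:c — minimal
piece 2:d rests on {0:d}
piece 3:f rests on {1:c}
piece 4:c rests on {3:f}
piece 5:a rests on {4:c}
piece 6:d rests on {2:d}
minimal pieces: {0:d, 1:c}
ways to finish when only these pieces remain (= sum over removing one remaining piece with nothing left below it):
  1 left: {5}→1  {6}→1
  2 left: {2,6}→1  {4,5}→1  {5,6}→2
  3 left: {0,2,6}→1  {2,5,6}→3  {3,4,5}→1  {4,5,6}→3
  4 left: {0,2,5,6}→4  {1,3,4,5}→1  {2,4,5,6}→6  {3,4,5,6}→4
  5 left: {0,2,4,5,6}→10  {1,3,4,5,6}→5  {2,3,4,5,6}→10
  placing 0:d first → 15 extensions
  placing 1:c first → 20 extensions
total linear extensions = 35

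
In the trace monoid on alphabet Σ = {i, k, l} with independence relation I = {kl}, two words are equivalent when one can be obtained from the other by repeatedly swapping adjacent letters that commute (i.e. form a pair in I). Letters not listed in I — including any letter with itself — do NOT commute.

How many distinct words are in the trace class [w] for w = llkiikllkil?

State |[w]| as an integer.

0(l) covers ∅
1(l) covers 0:l
2(k) covers ∅
3(i) covers 1:l, 2:k
4(i) covers 3:i
5(k) covers 4:i
6(l) covers 4:i
7(l) covers 6:l
8(k) covers 5:k
9(i) covers 7:l, 8:k
10(l) covers 9:i
floor of heap: 0:l, 2:k
completions by unplaced set U, small U first (add the entries for U minus each lowest piece of U):
  |U|=1: {10}:1
  |U|=2: {9,10}:1
  |U|=3: {7,9,10}:1  {8,9,10}:1
  |U|=4: {5,8,9,10}:1  {6,7,9,10}:1  {7,8,9,10}:2
  |U|=5: {5,7,8,9,10}:3  {6,7,8,9,10}:3
  |U|=6: {5,6,7,8,9,10}:6
  |U|=7: {4,5,6,7,8,9,10}:6
  |U|=8: {3,4,5,6,7,8,9,10}:6
  |U|=9: {1,3,4,5,6,7,8,9,10}:6  {2,3,4,5,6,7,8,9,10}:6
  start at 0(l): 12
  start at 2(k): 6
sum over floor = 18

18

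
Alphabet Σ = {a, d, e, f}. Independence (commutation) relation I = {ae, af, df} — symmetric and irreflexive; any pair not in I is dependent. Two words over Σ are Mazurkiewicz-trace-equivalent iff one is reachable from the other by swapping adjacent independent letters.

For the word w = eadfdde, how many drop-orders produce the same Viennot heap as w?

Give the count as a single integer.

0(e) covers ∅
1(a) covers ∅
2(d) covers 0:e, 1:a
3(f) covers 0:e
4(d) covers 2:d
5(d) covers 4:d
6(e) covers 3:f, 5:d
floor of heap: 0:e, 1:a
completions by unplaced set U, small U first (add the entries for U minus each lowest piece of U):
  |U|=1: {6}:1
  |U|=2: {3,6}:1  {5,6}:1
  |U|=3: {3,5,6}:2  {4,5,6}:1
  |U|=4: {2,4,5,6}:1  {3,4,5,6}:3
  |U|=5: {1,2,4,5,6}:1  {2,3,4,5,6}:4
  start at 0(e): 5
  start at 1(a): 4
sum over floor = 9

9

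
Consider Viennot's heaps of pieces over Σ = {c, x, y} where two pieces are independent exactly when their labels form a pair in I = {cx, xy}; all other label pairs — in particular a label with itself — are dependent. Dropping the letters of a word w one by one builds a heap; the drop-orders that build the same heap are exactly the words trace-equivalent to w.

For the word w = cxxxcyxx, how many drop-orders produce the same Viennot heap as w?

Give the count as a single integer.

piece 0:c — minimal
piece 1:x — minimal
piece 2:x rests on {1:x}
piece 3:x rests on {2:x}
piece 4:c rests on {0:c}
piece 5:y rests on {4:c}
piece 6:x rests on {3:x}
piece 7:x rests on {6:x}
minimal pieces: {0:c, 1:x}
ways to finish when only these pieces remain (= sum over removing one remaining piece with nothing left below it):
  1 left: {5}→1  {7}→1
  2 left: {4,5}→1  {5,7}→2  {6,7}→1
  3 left: {0,4,5}→1  {3,6,7}→1  {4,5,7}→3  {5,6,7}→3
  4 left: {0,4,5,7}→4  {2,3,6,7}→1  {3,5,6,7}→4  {4,5,6,7}→6
  5 left: {0,4,5,6,7}→10  {1,2,3,6,7}→1  {2,3,5,6,7}→5  {3,4,5,6,7}→10
  6 left: {0,3,4,5,6,7}→20  {1,2,3,5,6,7}→6  {2,3,4,5,6,7}→15
  placing 0:c first → 21 extensions
  placing 1:x first → 35 extensions
total linear extensions = 56

56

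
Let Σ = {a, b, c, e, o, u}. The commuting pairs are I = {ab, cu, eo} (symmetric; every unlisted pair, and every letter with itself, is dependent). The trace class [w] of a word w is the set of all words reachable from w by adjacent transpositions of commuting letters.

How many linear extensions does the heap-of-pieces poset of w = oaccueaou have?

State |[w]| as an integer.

#0=o has no predecessor
#1=a depends on [0:o]
#2=c depends on [1:a]
#3=c depends on [2:c]
#4=u depends on [1:a]
#5=e depends on [3:c, 4:u]
#6=a depends on [5:e]
#7=o depends on [6:a]
#8=u depends on [7:o]
sources: [0:o]
N(rest) = Σ N(rest − s) over sources s of rest; N(one piece) = 1:
  size 1 → [8]=1
  size 2 → [7,8]=1
  size 3 → [6,7,8]=1
  size 4 → [5,6,7,8]=1
  size 5 → [3,5,6,7,8]=1  [4,5,6,7,8]=1
  size 6 → [2,3,5,6,7,8]=1  [3,4,5,6,7,8]=2
  size 7 → [2,3,4,5,6,7,8]=3
  first=0(o) contributes 3

3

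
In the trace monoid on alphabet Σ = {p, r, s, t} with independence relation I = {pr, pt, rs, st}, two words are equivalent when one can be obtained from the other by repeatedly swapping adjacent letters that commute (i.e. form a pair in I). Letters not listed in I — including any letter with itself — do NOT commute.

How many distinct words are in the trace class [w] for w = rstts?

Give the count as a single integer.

#0=r has no predecessor
#1=s has no predecessor
#2=t depends on [0:r]
#3=t depends on [2:t]
#4=s depends on [1:s]
sources: [0:r, 1:s]
N(rest) = Σ N(rest − s) over sources s of rest; N(one piece) = 1:
  size 1 → [3]=1  [4]=1
  size 2 → [1,4]=1  [2,3]=1  [3,4]=2
  size 3 → [0,2,3]=1  [1,3,4]=3  [2,3,4]=3
  first=0(r) contributes 6
  first=1(s) contributes 4
|[w]| = 10

10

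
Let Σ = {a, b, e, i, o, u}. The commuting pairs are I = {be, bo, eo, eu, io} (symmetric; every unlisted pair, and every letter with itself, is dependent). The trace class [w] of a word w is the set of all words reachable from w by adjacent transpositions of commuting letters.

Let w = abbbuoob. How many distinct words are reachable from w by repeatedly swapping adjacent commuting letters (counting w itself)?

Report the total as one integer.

drop 0:a onto floor
drop 1:b onto {0:a}
drop 2:b onto {1:b}
drop 3:b onto {2:b}
drop 4:u onto {3:b}
drop 5:o onto {4:u}
drop 6:o onto {5:o}
drop 7:b onto {4:u}
ground layer = {0:a}
drop-orders for the pieces not yet dropped (sum over which currently-grounded one goes next):
  1 to go: {6} 1  {7} 1
  2 to go: {5,6} 1  {6,7} 2
  3 to go: {5,6,7} 3
  4 to go: {4,5,6,7} 3
  5 to go: {3,4,5,6,7} 3
  6 to go: {2,3,4,5,6,7} 3
  if 0:a drops first: 3 orders

3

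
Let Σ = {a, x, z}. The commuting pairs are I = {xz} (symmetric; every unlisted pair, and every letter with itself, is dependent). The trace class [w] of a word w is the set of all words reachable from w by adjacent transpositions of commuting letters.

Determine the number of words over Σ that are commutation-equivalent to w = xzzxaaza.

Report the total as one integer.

6

drop 0:x onto floor
drop 1:z onto floor
drop 2:z onto {1:z}
drop 3:x onto {0:x}
drop 4:a onto {2:z, 3:x}
drop 5:a onto {4:a}
drop 6:z onto {5:a}
drop 7:a onto {6:z}
ground layer = {0:x, 1:z}
drop-orders for the pieces not yet dropped (sum over which currently-grounded one goes next):
  1 to go: {7} 1
  2 to go: {6,7} 1
  3 to go: {5,6,7} 1
  4 to go: {4,5,6,7} 1
  5 to go: {2,4,5,6,7} 1  {3,4,5,6,7} 1
  6 to go: {0,3,4,5,6,7} 1  {1,2,4,5,6,7} 1  {2,3,4,5,6,7} 2
  if 0:x drops first: 3 orders
  if 1:z drops first: 3 orders
heap linearizations: 6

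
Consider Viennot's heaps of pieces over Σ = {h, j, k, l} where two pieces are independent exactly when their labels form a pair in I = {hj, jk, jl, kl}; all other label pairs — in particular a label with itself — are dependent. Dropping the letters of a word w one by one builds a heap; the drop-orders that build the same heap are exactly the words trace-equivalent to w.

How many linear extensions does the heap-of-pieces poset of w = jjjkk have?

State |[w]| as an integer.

0(j) covers ∅
1(j) covers 0:j
2(j) covers 1:j
3(k) covers ∅
4(k) covers 3:k
floor of heap: 0:j, 3:k
completions by unplaced set U, small U first (add the entries for U minus each lowest piece of U):
  |U|=1: {2}:1  {4}:1
  |U|=2: {1,2}:1  {2,4}:2  {3,4}:1
  |U|=3: {0,1,2}:1  {1,2,4}:3  {2,3,4}:3
  start at 0(j): 6
  start at 3(k): 4
sum over floor = 10

10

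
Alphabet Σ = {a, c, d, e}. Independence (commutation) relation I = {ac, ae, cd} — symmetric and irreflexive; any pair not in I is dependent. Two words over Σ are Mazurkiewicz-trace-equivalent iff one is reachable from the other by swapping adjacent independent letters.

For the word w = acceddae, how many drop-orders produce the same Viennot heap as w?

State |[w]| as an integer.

8

drop 0:a onto floor
drop 1:c onto floor
drop 2:c onto {1:c}
drop 3:e onto {2:c}
drop 4:d onto {0:a, 3:e}
drop 5:d onto {4:d}
drop 6:a onto {5:d}
drop 7:e onto {5:d}
ground layer = {0:a, 1:c}
drop-orders for the pieces not yet dropped (sum over which currently-grounded one goes next):
  1 to go: {6} 1  {7} 1
  2 to go: {6,7} 2
  3 to go: {5,6,7} 2
  4 to go: {4,5,6,7} 2
  5 to go: {0,4,5,6,7} 2  {3,4,5,6,7} 2
  6 to go: {0,3,4,5,6,7} 4  {2,3,4,5,6,7} 2
  if 0:a drops first: 2 orders
  if 1:c drops first: 6 orders
heap linearizations: 8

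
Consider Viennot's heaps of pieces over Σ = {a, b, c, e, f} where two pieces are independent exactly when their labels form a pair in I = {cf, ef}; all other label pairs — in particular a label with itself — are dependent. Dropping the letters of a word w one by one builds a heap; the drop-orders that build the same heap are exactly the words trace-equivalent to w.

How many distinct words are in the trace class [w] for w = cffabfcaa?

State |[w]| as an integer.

0(c) covers ∅
1(f) covers ∅
2(f) covers 1:f
3(a) covers 0:c, 2:f
4(b) covers 3:a
5(f) covers 4:b
6(c) covers 4:b
7(a) covers 5:f, 6:c
8(a) covers 7:a
floor of heap: 0:c, 1:f
completions by unplaced set U, small U first (add the entries for U minus each lowest piece of U):
  |U|=1: {8}:1
  |U|=2: {7,8}:1
  |U|=3: {5,7,8}:1  {6,7,8}:1
  |U|=4: {5,6,7,8}:2
  |U|=5: {4,5,6,7,8}:2
  |U|=6: {3,4,5,6,7,8}:2
  |U|=7: {0,3,4,5,6,7,8}:2  {2,3,4,5,6,7,8}:2
  start at 0(c): 2
  start at 1(f): 4
sum over floor = 6

6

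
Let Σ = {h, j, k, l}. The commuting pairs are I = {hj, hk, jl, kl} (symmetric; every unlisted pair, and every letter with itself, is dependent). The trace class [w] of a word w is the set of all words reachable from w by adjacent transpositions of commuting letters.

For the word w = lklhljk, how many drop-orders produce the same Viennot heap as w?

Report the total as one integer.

#0=l has no predecessor
#1=k has no predecessor
#2=l depends on [0:l]
#3=h depends on [2:l]
#4=l depends on [3:h]
#5=j depends on [1:k]
#6=k depends on [5:j]
sources: [0:l, 1:k]
N(rest) = Σ N(rest − s) over sources s of rest; N(one piece) = 1:
  size 1 → [4]=1  [6]=1
  size 2 → [3,4]=1  [4,6]=2  [5,6]=1
  size 3 → [1,5,6]=1  [2,3,4]=1  [3,4,6]=3  [4,5,6]=3
  size 4 → [0,2,3,4]=1  [1,4,5,6]=4  [2,3,4,6]=4  [3,4,5,6]=6
  size 5 → [0,2,3,4,6]=5  [1,3,4,5,6]=10  [2,3,4,5,6]=10
  first=0(l) contributes 20
  first=1(k) contributes 15
|[w]| = 35

35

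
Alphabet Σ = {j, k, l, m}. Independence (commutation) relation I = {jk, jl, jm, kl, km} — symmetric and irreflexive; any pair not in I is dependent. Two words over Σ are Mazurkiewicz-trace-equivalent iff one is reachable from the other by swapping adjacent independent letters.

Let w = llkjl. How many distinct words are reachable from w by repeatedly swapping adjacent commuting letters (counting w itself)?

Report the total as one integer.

0(l) covers ∅
1(l) covers 0:l
2(k) covers ∅
3(j) covers ∅
4(l) covers 1:l
floor of heap: 0:l, 2:k, 3:j
completions by unplaced set U, small U first (add the entries for U minus each lowest piece of U):
  |U|=1: {2}:1  {3}:1  {4}:1
  |U|=2: {1,4}:1  {2,3}:2  {2,4}:2  {3,4}:2
  |U|=3: {0,1,4}:1  {1,2,4}:3  {1,3,4}:3  {2,3,4}:6
  start at 0(l): 12
  start at 2(k): 4
  start at 3(j): 4
sum over floor = 20

20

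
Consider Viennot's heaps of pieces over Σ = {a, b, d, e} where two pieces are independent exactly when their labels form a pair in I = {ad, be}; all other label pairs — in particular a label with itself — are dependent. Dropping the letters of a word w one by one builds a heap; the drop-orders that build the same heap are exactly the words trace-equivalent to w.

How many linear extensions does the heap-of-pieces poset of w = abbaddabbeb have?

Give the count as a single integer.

24

piece 0:a — minimal
piece 1:b rests on {0:a}
piece 2:b rests on {1:b}
piece 3:a rests on {2:b}
piece 4:d rests on {2:b}
piece 5:d rests on {4:d}
piece 6:a rests on {3:a}
piece 7:b rests on {5:d, 6:a}
piece 8:b rests on {7:b}
piece 9:e rests on {5:d, 6:a}
piece 10:b rests on {8:b}
minimal pieces: {0:a}
ways to finish when only these pieces remain (= sum over removing one remaining piece with nothing left below it):
  1 left: {9}→1  {10}→1
  2 left: {8,10}→1  {9,10}→2
  3 left: {7,8,10}→1  {8,9,10}→3
  4 left: {7,8,9,10}→4
  5 left: {5,7,8,9,10}→4  {6,7,8,9,10}→4
  6 left: {3,6,7,8,9,10}→4  {4,5,7,8,9,10}→4  {5,6,7,8,9,10}→8
  7 left: {3,5,6,7,8,9,10}→12  {4,5,6,7,8,9,10}→12
  8 left: {3,4,5,6,7,8,9,10}→24
  9 left: {2,3,4,5,6,7,8,9,10}→24
  placing 0:a first → 24 extensions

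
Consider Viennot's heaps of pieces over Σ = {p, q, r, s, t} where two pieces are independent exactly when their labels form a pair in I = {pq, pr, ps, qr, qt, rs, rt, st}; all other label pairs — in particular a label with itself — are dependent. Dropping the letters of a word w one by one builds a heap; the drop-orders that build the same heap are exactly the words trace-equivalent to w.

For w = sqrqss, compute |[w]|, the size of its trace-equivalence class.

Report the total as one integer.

6

#0=s has no predecessor
#1=q depends on [0:s]
#2=r has no predecessor
#3=q depends on [1:q]
#4=s depends on [3:q]
#5=s depends on [4:s]
sources: [0:s, 2:r]
N(rest) = Σ N(rest − s) over sources s of rest; N(one piece) = 1:
  size 1 → [2]=1  [5]=1
  size 2 → [2,5]=2  [4,5]=1
  size 3 → [2,4,5]=3  [3,4,5]=1
  size 4 → [1,3,4,5]=1  [2,3,4,5]=4
  first=0(s) contributes 5
  first=2(r) contributes 1
|[w]| = 6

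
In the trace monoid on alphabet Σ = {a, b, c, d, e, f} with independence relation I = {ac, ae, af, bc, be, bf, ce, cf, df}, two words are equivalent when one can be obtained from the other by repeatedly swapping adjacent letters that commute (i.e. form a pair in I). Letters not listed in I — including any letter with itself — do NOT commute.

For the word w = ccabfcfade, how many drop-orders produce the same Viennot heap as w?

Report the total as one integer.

piece 0:c — minimal
piece 1:c rests on {0:c}
piece 2:a — minimal
piece 3:b rests on {2:a}
piece 4:f — minimal
piece 5:c rests on {1:c}
piece 6:f rests on {4:f}
piece 7:a rests on {3:b}
piece 8:d rests on {5:c, 7:a}
piece 9:e rests on {6:f, 8:d}
minimal pieces: {0:c, 2:a, 4:f}
ways to finish when only these pieces remain (= sum over removing one remaining piece with nothing left below it):
  1 left: {9}→1
  2 left: {6,9}→1  {8,9}→1
  3 left: {4,6,9}→1  {5,8,9}→1  {6,8,9}→2  {7,8,9}→1
  4 left: {1,5,8,9}→1  {3,7,8,9}→1  {4,6,8,9}→3  {5,6,8,9}→3  {5,7,8,9}→2  {6,7,8,9}→3
  5 left: {0,1,5,8,9}→1  {1,5,6,8,9}→4  {1,5,7,8,9}→3  {2,3,7,8,9}→1  {3,5,7,8,9}→3  {3,6,7,8,9}→4  {4,5,6,8,9}→6  {4,6,7,8,9}→6  {5,6,7,8,9}→8
  6 left: {0,1,5,6,8,9}→5  {0,1,5,7,8,9}→4  {1,3,5,7,8,9}→6  {1,4,5,6,8,9}→10  {1,5,6,7,8,9}→15  {2,3,5,7,8,9}→4  {2,3,6,7,8,9}→5  {3,4,6,7,8,9}→10  {3,5,6,7,8,9}→15  {4,5,6,7,8,9}→20
  7 left: {0,1,3,5,7,8,9}→10  {0,1,4,5,6,8,9}→15  {0,1,5,6,7,8,9}→24  {1,2,3,5,7,8,9}→10  {1,3,5,6,7,8,9}→36  {1,4,5,6,7,8,9}→45  {2,3,4,6,7,8,9}→15  {2,3,5,6,7,8,9}→24  {3,4,5,6,7,8,9}→45
  8 left: {0,1,2,3,5,7,8,9}→20  {0,1,3,5,6,7,8,9}→70  {0,1,4,5,6,7,8,9}→84  {1,2,3,5,6,7,8,9}→70  {1,3,4,5,6,7,8,9}→126  {2,3,4,5,6,7,8,9}→84
  placing 0:c first → 280 extensions
  placing 2:a first → 280 extensions
  placing 4:f first → 160 extensions
total linear extensions = 720

720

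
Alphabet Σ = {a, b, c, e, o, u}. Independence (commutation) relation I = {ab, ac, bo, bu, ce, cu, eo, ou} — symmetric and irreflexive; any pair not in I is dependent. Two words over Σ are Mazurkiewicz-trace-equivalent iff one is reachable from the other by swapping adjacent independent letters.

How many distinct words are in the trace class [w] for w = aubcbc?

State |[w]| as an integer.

drop 0:a onto floor
drop 1:u onto {0:a}
drop 2:b onto floor
drop 3:c onto {2:b}
drop 4:b onto {3:c}
drop 5:c onto {4:b}
ground layer = {0:a, 2:b}
drop-orders for the pieces not yet dropped (sum over which currently-grounded one goes next):
  1 to go: {1} 1  {5} 1
  2 to go: {0,1} 1  {1,5} 2  {4,5} 1
  3 to go: {0,1,5} 3  {1,4,5} 3  {3,4,5} 1
  4 to go: {0,1,4,5} 6  {1,3,4,5} 4  {2,3,4,5} 1
  if 0:a drops first: 5 orders
  if 2:b drops first: 10 orders
heap linearizations: 15

15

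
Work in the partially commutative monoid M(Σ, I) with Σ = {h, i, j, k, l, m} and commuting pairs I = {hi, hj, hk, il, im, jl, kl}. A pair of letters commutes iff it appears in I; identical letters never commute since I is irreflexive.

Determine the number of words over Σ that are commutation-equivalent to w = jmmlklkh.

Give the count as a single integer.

10

#0=j has no predecessor
#1=m depends on [0:j]
#2=m depends on [1:m]
#3=l depends on [2:m]
#4=k depends on [2:m]
#5=l depends on [3:l]
#6=k depends on [4:k]
#7=h depends on [5:l]
sources: [0:j]
N(rest) = Σ N(rest − s) over sources s of rest; N(one piece) = 1:
  size 1 → [6]=1  [7]=1
  size 2 → [4,6]=1  [5,7]=1  [6,7]=2
  size 3 → [3,5,7]=1  [4,6,7]=3  [5,6,7]=3
  size 4 → [3,5,6,7]=4  [4,5,6,7]=6
  size 5 → [3,4,5,6,7]=10
  size 6 → [2,3,4,5,6,7]=10
  first=0(j) contributes 10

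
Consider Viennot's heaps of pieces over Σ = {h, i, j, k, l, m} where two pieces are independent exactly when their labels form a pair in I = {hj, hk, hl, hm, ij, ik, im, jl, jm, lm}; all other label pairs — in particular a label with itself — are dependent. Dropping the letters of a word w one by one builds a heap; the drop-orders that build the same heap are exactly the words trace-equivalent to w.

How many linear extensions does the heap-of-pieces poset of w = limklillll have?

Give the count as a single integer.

#0=l has no predecessor
#1=i depends on [0:l]
#2=m has no predecessor
#3=k depends on [0:l, 2:m]
#4=l depends on [1:i, 3:k]
#5=i depends on [4:l]
#6=l depends on [5:i]
#7=l depends on [6:l]
#8=l depends on [7:l]
#9=l depends on [8:l]
sources: [0:l, 2:m]
N(rest) = Σ N(rest − s) over sources s of rest; N(one piece) = 1:
  size 1 → [9]=1
  size 2 → [8,9]=1
  size 3 → [7,8,9]=1
  size 4 → [6,7,8,9]=1
  size 5 → [5,6,7,8,9]=1
  size 6 → [4,5,6,7,8,9]=1
  size 7 → [1,4,5,6,7,8,9]=1  [3,4,5,6,7,8,9]=1
  size 8 → [1,3,4,5,6,7,8,9]=2  [2,3,4,5,6,7,8,9]=1
  first=0(l) contributes 3
  first=2(m) contributes 2
|[w]| = 5

5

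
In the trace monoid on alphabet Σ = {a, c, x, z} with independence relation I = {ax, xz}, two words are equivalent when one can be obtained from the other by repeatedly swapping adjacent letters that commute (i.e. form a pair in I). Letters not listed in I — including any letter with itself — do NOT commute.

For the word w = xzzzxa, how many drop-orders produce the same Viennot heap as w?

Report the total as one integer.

#0=x has no predecessor
#1=z has no predecessor
#2=z depends on [1:z]
#3=z depends on [2:z]
#4=x depends on [0:x]
#5=a depends on [3:z]
sources: [0:x, 1:z]
N(rest) = Σ N(rest − s) over sources s of rest; N(one piece) = 1:
  size 1 → [4]=1  [5]=1
  size 2 → [0,4]=1  [3,5]=1  [4,5]=2
  size 3 → [0,4,5]=3  [2,3,5]=1  [3,4,5]=3
  size 4 → [0,3,4,5]=6  [1,2,3,5]=1  [2,3,4,5]=4
  first=0(x) contributes 5
  first=1(z) contributes 10
|[w]| = 15

15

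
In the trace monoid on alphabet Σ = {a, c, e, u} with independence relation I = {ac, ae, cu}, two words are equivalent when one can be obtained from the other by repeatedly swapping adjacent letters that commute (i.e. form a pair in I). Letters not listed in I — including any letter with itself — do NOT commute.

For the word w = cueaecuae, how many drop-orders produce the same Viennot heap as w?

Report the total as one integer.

39

drop 0:c onto floor
drop 1:u onto floor
drop 2:e onto {0:c, 1:u}
drop 3:a onto {1:u}
drop 4:e onto {2:e}
drop 5:c onto {4:e}
drop 6:u onto {3:a, 4:e}
drop 7:a onto {6:u}
drop 8:e onto {5:c, 6:u}
ground layer = {0:c, 1:u}
drop-orders for the pieces not yet dropped (sum over which currently-grounded one goes next):
  1 to go: {7} 1  {8} 1
  2 to go: {5,8} 1  {7,8} 2
  3 to go: {5,7,8} 3  {6,7,8} 2
  4 to go: {3,6,7,8} 2  {5,6,7,8} 5
  5 to go: {3,5,6,7,8} 7  {4,5,6,7,8} 5
  6 to go: {2,4,5,6,7,8} 5  {3,4,5,6,7,8} 12
  7 to go: {0,2,4,5,6,7,8} 5  {2,3,4,5,6,7,8} 17
  if 0:c drops first: 17 orders
  if 1:u drops first: 22 orders
heap linearizations: 39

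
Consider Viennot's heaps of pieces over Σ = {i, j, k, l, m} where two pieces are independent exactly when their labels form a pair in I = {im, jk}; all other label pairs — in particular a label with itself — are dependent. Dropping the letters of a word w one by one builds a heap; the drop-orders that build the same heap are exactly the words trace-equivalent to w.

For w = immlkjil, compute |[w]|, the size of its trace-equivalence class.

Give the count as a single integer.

6

#0=i has no predecessor
#1=m has no predecessor
#2=m depends on [1:m]
#3=l depends on [0:i, 2:m]
#4=k depends on [3:l]
#5=j depends on [3:l]
#6=i depends on [4:k, 5:j]
#7=l depends on [6:i]
sources: [0:i, 1:m]
N(rest) = Σ N(rest − s) over sources s of rest; N(one piece) = 1:
  size 1 → [7]=1
  size 2 → [6,7]=1
  size 3 → [4,6,7]=1  [5,6,7]=1
  size 4 → [4,5,6,7]=2
  size 5 → [3,4,5,6,7]=2
  size 6 → [0,3,4,5,6,7]=2  [2,3,4,5,6,7]=2
  first=0(i) contributes 2
  first=1(m) contributes 4
|[w]| = 6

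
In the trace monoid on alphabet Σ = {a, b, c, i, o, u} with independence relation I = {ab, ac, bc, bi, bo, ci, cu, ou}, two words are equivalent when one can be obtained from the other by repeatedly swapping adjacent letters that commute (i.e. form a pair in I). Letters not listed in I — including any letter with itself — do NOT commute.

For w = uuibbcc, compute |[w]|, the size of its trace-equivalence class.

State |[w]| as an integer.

63

#0=u has no predecessor
#1=u depends on [0:u]
#2=i depends on [1:u]
#3=b depends on [1:u]
#4=b depends on [3:b]
#5=c has no predecessor
#6=c depends on [5:c]
sources: [0:u, 5:c]
N(rest) = Σ N(rest − s) over sources s of rest; N(one piece) = 1:
  size 1 → [2]=1  [4]=1  [6]=1
  size 2 → [2,4]=2  [2,6]=2  [3,4]=1  [4,6]=2  [5,6]=1
  size 3 → [2,3,4]=3  [2,4,6]=6  [2,5,6]=3  [3,4,6]=3  [4,5,6]=3
  size 4 → [1,2,3,4]=3  [2,3,4,6]=12  [2,4,5,6]=12  [3,4,5,6]=6
  size 5 → [0,1,2,3,4]=3  [1,2,3,4,6]=15  [2,3,4,5,6]=30
  first=0(u) contributes 45
  first=5(c) contributes 18
|[w]| = 63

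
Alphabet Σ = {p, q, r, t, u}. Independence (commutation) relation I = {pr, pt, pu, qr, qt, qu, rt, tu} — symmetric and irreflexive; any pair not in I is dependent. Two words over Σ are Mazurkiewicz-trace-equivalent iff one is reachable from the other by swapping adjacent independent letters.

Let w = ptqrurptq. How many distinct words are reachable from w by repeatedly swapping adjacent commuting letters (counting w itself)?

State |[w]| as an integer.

drop 0:p onto floor
drop 1:t onto floor
drop 2:q onto {0:p}
drop 3:r onto floor
drop 4:u onto {3:r}
drop 5:r onto {4:u}
drop 6:p onto {2:q}
drop 7:t onto {1:t}
drop 8:q onto {6:p}
ground layer = {0:p, 1:t, 3:r}
drop-orders for the pieces not yet dropped (sum over which currently-grounded one goes next):
  1 to go: {5} 1  {7} 1  {8} 1
  2 to go: {1,7} 1  {4,5} 1  {5,7} 2  {5,8} 2  {6,8} 1  {7,8} 2
  3 to go: {1,5,7} 3  {1,7,8} 3  {2,6,8} 1  {3,4,5} 1  {4,5,7} 3  {4,5,8} 3  {5,6,8} 3  {5,7,8} 6  {6,7,8} 3
  4 to go: {0,2,6,8} 1  {1,4,5,7} 6  {1,5,7,8} 12  {1,6,7,8} 6  {2,5,6,8} 4  {2,6,7,8} 4  {3,4,5,7} 4  {3,4,5,8} 4  {4,5,6,8} 6  {4,5,7,8} 12  {5,6,7,8} 12
  5 to go: {0,2,5,6,8} 5  {0,2,6,7,8} 5  {1,2,6,7,8} 10  {1,3,4,5,7} 10  {1,4,5,7,8} 30  {1,5,6,7,8} 30  {2,4,5,6,8} 10  {2,5,6,7,8} 20  {3,4,5,6,8} 10  {3,4,5,7,8} 20  {4,5,6,7,8} 30
  6 to go: {0,1,2,6,7,8} 15  {0,2,4,5,6,8} 15  {0,2,5,6,7,8} 30  {1,2,5,6,7,8} 60  {1,3,4,5,7,8} 60  {1,4,5,6,7,8} 90  {2,3,4,5,6,8} 20  {2,4,5,6,7,8} 60  {3,4,5,6,7,8} 60
  7 to go: {0,1,2,5,6,7,8} 105  {0,2,3,4,5,6,8} 35  {0,2,4,5,6,7,8} 105  {1,2,4,5,6,7,8} 210  {1,3,4,5,6,7,8} 210  {2,3,4,5,6,7,8} 140
  if 0:p drops first: 560 orders
  if 1:t drops first: 280 orders
  if 3:r drops first: 420 orders
heap linearizations: 1260

1260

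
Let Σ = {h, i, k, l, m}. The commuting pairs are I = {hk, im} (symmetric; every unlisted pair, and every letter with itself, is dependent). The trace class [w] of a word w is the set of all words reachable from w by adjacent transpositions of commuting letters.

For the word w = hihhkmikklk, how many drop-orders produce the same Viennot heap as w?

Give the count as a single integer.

6

0(h) covers ∅
1(i) covers 0:h
2(h) covers 1:i
3(h) covers 2:h
4(k) covers 1:i
5(m) covers 3:h, 4:k
6(i) covers 3:h, 4:k
7(k) covers 5:m, 6:i
8(k) covers 7:k
9(l) covers 8:k
10(k) covers 9:l
floor of heap: 0:h
completions by unplaced set U, small U first (add the entries for U minus each lowest piece of U):
  |U|=1: {10}:1
  |U|=2: {9,10}:1
  |U|=3: {8,9,10}:1
  |U|=4: {7,8,9,10}:1
  |U|=5: {5,7,8,9,10}:1  {6,7,8,9,10}:1
  |U|=6: {5,6,7,8,9,10}:2
  |U|=7: {3,5,6,7,8,9,10}:2  {4,5,6,7,8,9,10}:2
  |U|=8: {2,3,5,6,7,8,9,10}:2  {3,4,5,6,7,8,9,10}:4
  |U|=9: {2,3,4,5,6,7,8,9,10}:6
  start at 0(h): 6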